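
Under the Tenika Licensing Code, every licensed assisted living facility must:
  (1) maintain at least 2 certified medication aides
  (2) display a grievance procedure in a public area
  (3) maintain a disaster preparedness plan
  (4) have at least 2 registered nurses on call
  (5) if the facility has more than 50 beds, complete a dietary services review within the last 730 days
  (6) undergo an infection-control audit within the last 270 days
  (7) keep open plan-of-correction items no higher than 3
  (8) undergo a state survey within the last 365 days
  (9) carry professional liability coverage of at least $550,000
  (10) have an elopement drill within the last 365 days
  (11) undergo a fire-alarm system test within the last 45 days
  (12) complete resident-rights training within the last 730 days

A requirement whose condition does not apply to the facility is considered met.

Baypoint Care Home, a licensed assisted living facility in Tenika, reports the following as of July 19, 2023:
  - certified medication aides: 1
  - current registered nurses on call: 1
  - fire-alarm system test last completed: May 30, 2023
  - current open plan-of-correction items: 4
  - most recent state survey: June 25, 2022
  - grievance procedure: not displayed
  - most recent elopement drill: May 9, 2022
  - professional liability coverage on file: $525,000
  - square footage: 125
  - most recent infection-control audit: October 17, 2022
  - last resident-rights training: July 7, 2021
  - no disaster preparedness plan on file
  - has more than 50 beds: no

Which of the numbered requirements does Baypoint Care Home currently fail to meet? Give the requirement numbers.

1. certified medication aides 1 < 2 → not met
2. grievance procedure absent → not met
3. disaster preparedness plan absent → not met
4. registered nurses on call 1 < 2 → not met
5. condition 'has more than 50 beds' does not hold → requirement n/a → met
6. infection-control audit 275 days ago vs limit 270 → not met
7. open plan-of-correction items 4 > 3 → not met
8. state survey 389 days ago vs limit 365 → not met
9. professional liability coverage $525,000 < $550,000 → not met
10. elopement drill 436 days ago vs limit 365 → not met
11. fire-alarm system test 50 days ago vs limit 45 → not met
12. resident-rights training 742 days ago vs limit 730 → not met
Not met: 1, 2, 3, 4, 6, 7, 8, 9, 10, 11, 12

1, 2, 3, 4, 6, 7, 8, 9, 10, 11, 12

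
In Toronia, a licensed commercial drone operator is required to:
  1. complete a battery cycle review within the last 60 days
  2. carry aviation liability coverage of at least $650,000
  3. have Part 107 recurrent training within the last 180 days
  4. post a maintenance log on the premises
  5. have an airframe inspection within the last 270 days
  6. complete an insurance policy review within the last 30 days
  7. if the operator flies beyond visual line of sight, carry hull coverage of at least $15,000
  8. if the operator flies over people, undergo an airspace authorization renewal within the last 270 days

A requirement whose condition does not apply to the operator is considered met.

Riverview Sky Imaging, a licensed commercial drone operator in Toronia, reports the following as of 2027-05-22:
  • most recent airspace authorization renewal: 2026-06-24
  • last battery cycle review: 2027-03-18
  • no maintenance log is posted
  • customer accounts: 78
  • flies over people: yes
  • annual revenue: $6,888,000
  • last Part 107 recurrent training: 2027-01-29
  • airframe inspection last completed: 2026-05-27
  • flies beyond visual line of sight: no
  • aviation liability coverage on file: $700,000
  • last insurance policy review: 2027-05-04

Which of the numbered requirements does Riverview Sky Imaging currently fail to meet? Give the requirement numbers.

1, 4, 5, 8

1. battery cycle review 65 days ago vs limit 60 → not met
2. aviation liability coverage $700,000 ≥ $650,000 → met
3. Part 107 recurrent training 113 days ago vs limit 180 → met
4. maintenance log absent → not met
5. airframe inspection 360 days ago vs limit 270 → not met
6. insurance policy review 18 days ago vs limit 30 → met
7. condition 'flies beyond visual line of sight' does not hold → requirement n/a → met
8. condition 'flies over people' holds; airspace authorization renewal 332 days ago vs limit 270 → not met
Not met: 1, 4, 5, 8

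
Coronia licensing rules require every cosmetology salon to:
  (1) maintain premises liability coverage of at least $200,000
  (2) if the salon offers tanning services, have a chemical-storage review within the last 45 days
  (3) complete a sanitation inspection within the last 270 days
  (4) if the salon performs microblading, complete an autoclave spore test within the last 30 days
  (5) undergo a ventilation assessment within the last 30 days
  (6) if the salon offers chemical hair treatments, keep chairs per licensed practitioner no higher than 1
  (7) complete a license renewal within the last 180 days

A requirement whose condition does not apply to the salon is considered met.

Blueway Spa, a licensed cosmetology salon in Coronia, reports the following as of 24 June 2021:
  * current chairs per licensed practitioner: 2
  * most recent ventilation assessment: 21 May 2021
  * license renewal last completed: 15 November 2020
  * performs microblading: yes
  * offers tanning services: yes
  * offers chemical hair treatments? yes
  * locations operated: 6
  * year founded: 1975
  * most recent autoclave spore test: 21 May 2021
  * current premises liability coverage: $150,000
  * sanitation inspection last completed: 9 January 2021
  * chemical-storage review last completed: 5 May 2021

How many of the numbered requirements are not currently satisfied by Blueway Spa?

6

1. premises liability coverage $150,000 < $200,000 → not met
2. condition 'offers tanning services' holds; chemical-storage review 50 days ago vs limit 45 → not met
3. sanitation inspection 166 days ago vs limit 270 → met
4. condition 'performs microblading' holds; autoclave spore test 34 days ago vs limit 30 → not met
5. ventilation assessment 34 days ago vs limit 30 → not met
6. condition 'offers chemical hair treatments' holds; chairs per licensed practitioner 2 > 1 → not met
7. license renewal 221 days ago vs limit 180 → not met
Not met: 6 of 7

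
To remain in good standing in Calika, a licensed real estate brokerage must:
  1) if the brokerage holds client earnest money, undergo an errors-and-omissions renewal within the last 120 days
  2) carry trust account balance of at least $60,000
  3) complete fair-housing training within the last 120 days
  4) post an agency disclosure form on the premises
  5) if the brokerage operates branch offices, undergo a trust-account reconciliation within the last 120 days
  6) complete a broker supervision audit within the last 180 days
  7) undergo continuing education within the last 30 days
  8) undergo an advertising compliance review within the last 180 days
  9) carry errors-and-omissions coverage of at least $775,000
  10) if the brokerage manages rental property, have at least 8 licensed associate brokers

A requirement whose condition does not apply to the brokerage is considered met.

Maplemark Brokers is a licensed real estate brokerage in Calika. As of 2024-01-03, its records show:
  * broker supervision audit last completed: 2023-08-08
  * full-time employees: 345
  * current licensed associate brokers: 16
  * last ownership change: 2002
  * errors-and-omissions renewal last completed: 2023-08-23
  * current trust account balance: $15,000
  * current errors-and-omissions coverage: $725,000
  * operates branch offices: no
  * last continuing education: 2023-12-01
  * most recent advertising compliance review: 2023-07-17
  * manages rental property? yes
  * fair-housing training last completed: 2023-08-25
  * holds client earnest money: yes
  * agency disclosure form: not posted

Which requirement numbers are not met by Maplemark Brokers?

1. condition 'holds client earnest money' holds; errors-and-omissions renewal 133 days ago vs limit 120 → not met
2. trust account balance $15,000 < $60,000 → not met
3. fair-housing training 131 days ago vs limit 120 → not met
4. agency disclosure form absent → not met
5. condition 'operates branch offices' does not hold → requirement n/a → met
6. broker supervision audit 148 days ago vs limit 180 → met
7. continuing education 33 days ago vs limit 30 → not met
8. advertising compliance review 170 days ago vs limit 180 → met
9. errors-and-omissions coverage $725,000 < $775,000 → not met
10. condition 'manages rental property' holds; licensed associate brokers 16 ≥ 8 → met
Not met: 1, 2, 3, 4, 7, 9

1, 2, 3, 4, 7, 9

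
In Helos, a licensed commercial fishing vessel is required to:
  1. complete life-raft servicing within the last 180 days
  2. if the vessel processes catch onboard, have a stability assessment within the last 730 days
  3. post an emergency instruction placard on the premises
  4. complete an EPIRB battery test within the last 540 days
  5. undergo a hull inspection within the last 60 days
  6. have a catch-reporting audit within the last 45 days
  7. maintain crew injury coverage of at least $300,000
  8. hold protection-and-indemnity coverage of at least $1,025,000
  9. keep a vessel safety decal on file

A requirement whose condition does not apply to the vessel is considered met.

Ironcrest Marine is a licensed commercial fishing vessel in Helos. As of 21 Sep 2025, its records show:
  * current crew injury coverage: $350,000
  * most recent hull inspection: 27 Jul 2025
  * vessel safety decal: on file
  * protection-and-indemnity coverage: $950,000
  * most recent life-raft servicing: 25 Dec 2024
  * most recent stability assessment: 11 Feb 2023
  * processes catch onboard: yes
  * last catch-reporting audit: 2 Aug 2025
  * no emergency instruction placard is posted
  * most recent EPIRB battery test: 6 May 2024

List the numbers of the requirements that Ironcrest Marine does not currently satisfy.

1, 2, 3, 6, 8

1. life-raft servicing 270 days ago vs limit 180 → not met
2. condition 'processes catch onboard' holds; stability assessment 953 days ago vs limit 730 → not met
3. emergency instruction placard absent → not met
4. EPIRB battery test 503 days ago vs limit 540 → met
5. hull inspection 56 days ago vs limit 60 → met
6. catch-reporting audit 50 days ago vs limit 45 → not met
7. crew injury coverage $350,000 ≥ $300,000 → met
8. protection-and-indemnity coverage $950,000 < $1,025,000 → not met
9. vessel safety decal present → met
Not met: 1, 2, 3, 6, 8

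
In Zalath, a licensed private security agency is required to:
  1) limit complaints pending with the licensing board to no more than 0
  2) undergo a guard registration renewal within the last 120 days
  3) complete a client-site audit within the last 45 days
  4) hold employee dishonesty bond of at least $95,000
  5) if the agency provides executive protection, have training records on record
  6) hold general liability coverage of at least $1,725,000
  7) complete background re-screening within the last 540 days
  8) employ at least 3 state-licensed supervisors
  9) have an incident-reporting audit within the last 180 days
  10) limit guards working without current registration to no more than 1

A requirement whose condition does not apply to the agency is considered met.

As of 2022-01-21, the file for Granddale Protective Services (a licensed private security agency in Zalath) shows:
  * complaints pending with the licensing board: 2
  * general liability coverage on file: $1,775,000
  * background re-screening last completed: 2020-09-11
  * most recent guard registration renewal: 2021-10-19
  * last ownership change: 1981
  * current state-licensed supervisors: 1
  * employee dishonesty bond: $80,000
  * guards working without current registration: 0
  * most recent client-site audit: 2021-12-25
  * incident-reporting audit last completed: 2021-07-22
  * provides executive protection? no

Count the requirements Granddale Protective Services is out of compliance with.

1. complaints pending with the licensing board 2 > 0 → not met
2. guard registration renewal 94 days ago vs limit 120 → met
3. client-site audit 27 days ago vs limit 45 → met
4. employee dishonesty bond $80,000 < $95,000 → not met
5. condition 'provides executive protection' does not hold → requirement n/a → met
6. general liability coverage $1,775,000 ≥ $1,725,000 → met
7. background re-screening 497 days ago vs limit 540 → met
8. state-licensed supervisors 1 < 3 → not met
9. incident-reporting audit 183 days ago vs limit 180 → not met
10. guards working without current registration 0 ≤ 1 → met
Not met: 4 of 10

4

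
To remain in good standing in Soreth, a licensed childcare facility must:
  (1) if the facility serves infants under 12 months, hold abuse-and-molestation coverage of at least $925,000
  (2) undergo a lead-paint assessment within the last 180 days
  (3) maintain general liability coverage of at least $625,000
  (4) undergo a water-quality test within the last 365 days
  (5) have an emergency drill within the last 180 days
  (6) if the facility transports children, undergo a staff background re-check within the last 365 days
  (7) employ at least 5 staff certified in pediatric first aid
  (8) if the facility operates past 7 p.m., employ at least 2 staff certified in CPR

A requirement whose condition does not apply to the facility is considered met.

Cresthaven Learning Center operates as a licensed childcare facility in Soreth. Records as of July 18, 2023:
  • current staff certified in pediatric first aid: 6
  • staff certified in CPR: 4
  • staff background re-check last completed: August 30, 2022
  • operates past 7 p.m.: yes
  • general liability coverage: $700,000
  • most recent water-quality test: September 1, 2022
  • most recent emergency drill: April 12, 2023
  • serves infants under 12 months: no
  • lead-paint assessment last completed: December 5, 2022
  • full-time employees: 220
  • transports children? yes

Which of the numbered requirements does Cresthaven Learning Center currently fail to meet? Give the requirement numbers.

2

1. condition 'serves infants under 12 months' does not hold → requirement n/a → met
2. lead-paint assessment 225 days ago vs limit 180 → not met
3. general liability coverage $700,000 ≥ $625,000 → met
4. water-quality test 320 days ago vs limit 365 → met
5. emergency drill 97 days ago vs limit 180 → met
6. condition 'transports children' holds; staff background re-check 322 days ago vs limit 365 → met
7. staff certified in pediatric first aid 6 ≥ 5 → met
8. condition 'operates past 7 p.m.' holds; staff certified in CPR 4 ≥ 2 → met
Not met: 2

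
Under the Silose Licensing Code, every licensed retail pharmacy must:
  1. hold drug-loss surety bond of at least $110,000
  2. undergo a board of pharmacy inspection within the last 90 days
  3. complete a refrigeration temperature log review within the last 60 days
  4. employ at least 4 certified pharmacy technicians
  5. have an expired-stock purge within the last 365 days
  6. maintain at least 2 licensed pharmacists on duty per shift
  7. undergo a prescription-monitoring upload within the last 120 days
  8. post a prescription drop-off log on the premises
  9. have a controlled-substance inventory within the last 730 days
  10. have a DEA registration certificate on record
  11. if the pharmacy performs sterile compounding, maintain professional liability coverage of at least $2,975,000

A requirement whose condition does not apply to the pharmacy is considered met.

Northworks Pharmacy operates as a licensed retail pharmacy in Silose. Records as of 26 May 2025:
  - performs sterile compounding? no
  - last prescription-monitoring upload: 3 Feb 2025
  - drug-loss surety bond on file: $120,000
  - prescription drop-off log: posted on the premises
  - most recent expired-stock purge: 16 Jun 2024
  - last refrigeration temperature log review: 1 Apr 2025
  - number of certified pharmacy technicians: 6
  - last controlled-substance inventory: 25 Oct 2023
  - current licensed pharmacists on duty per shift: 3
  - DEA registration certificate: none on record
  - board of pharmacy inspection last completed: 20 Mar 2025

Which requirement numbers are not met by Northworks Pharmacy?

1. drug-loss surety bond $120,000 ≥ $110,000 → met
2. board of pharmacy inspection 67 days ago vs limit 90 → met
3. refrigeration temperature log review 55 days ago vs limit 60 → met
4. certified pharmacy technicians 6 ≥ 4 → met
5. expired-stock purge 344 days ago vs limit 365 → met
6. licensed pharmacists on duty per shift 3 ≥ 2 → met
7. prescription-monitoring upload 112 days ago vs limit 120 → met
8. prescription drop-off log present → met
9. controlled-substance inventory 579 days ago vs limit 730 → met
10. DEA registration certificate absent → not met
11. condition 'performs sterile compounding' does not hold → requirement n/a → met
Not met: 10

10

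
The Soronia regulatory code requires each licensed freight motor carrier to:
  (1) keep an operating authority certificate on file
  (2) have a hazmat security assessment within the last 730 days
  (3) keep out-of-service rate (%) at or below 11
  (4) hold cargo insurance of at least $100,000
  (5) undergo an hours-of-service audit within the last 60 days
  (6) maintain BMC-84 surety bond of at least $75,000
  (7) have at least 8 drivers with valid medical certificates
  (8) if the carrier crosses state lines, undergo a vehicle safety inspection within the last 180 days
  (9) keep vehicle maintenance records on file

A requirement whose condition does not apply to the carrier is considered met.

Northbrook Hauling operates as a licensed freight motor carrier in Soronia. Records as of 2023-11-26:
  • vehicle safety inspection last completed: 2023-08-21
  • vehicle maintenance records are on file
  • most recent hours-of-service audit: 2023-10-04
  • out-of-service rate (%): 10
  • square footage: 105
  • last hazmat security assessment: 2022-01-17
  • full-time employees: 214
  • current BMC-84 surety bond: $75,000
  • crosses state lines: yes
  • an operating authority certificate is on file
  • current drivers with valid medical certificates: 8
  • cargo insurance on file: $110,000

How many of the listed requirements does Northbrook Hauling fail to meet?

1. operating authority certificate present → met
2. hazmat security assessment 678 days ago vs limit 730 → met
3. out-of-service rate (%) 10 ≤ 11 → met
4. cargo insurance $110,000 ≥ $100,000 → met
5. hours-of-service audit 53 days ago vs limit 60 → met
6. BMC-84 surety bond $75,000 ≥ $75,000 → met
7. drivers with valid medical certificates 8 ≥ 8 → met
8. condition 'crosses state lines' holds; vehicle safety inspection 97 days ago vs limit 180 → met
9. vehicle maintenance records present → met
Not met: 0 of 9

0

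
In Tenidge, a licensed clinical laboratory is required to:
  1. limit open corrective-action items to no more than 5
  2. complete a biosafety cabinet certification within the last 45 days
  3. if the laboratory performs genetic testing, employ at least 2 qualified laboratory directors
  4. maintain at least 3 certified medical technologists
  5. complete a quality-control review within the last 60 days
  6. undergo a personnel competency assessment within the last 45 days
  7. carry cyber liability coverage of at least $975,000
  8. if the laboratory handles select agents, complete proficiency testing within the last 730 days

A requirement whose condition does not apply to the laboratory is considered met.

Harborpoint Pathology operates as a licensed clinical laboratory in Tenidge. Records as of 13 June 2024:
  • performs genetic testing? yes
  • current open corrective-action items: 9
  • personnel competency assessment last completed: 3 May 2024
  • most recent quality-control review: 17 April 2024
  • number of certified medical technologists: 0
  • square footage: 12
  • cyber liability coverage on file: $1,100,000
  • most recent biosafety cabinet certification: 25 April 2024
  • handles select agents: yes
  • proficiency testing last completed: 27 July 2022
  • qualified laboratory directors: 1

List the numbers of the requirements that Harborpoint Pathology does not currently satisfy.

1. open corrective-action items 9 > 5 → not met
2. biosafety cabinet certification 49 days ago vs limit 45 → not met
3. condition 'performs genetic testing' holds; qualified laboratory directors 1 < 2 → not met
4. certified medical technologists 0 < 3 → not met
5. quality-control review 57 days ago vs limit 60 → met
6. personnel competency assessment 41 days ago vs limit 45 → met
7. cyber liability coverage $1,100,000 ≥ $975,000 → met
8. condition 'handles select agents' holds; proficiency testing 687 days ago vs limit 730 → met
Not met: 1, 2, 3, 4

1, 2, 3, 4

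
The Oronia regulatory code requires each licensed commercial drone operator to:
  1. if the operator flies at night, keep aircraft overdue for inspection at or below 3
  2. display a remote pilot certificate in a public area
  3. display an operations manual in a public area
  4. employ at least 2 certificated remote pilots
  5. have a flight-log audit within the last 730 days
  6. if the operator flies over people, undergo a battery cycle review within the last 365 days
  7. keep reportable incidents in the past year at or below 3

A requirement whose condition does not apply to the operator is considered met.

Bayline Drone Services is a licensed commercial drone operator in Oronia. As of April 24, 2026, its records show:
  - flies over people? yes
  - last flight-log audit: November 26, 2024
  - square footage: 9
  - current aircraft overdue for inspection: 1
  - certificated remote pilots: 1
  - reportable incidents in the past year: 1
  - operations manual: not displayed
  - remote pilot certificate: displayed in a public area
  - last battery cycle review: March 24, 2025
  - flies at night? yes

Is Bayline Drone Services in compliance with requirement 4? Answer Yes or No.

No

4. certificated remote pilots 1 < 2 → not met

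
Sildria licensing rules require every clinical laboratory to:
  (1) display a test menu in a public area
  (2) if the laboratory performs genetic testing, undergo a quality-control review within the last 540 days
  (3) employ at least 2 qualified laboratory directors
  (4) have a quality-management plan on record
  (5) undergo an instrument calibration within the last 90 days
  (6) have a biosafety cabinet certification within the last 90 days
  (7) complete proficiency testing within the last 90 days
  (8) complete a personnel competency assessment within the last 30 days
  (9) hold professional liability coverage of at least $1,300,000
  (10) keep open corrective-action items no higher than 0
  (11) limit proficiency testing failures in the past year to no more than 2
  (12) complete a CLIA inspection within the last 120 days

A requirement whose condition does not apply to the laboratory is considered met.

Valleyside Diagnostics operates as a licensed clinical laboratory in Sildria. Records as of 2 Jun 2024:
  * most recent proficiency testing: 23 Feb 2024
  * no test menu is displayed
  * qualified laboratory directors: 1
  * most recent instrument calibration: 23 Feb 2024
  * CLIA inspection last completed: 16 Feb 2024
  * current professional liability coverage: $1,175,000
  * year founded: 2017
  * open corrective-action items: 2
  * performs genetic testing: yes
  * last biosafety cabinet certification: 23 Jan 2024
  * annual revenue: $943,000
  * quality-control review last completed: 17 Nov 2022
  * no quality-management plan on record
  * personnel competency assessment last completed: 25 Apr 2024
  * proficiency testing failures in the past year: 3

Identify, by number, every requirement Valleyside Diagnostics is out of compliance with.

1. test menu absent → not met
2. condition 'performs genetic testing' holds; quality-control review 563 days ago vs limit 540 → not met
3. qualified laboratory directors 1 < 2 → not met
4. quality-management plan absent → not met
5. instrument calibration 100 days ago vs limit 90 → not met
6. biosafety cabinet certification 131 days ago vs limit 90 → not met
7. proficiency testing 100 days ago vs limit 90 → not met
8. personnel competency assessment 38 days ago vs limit 30 → not met
9. professional liability coverage $1,175,000 < $1,300,000 → not met
10. open corrective-action items 2 > 0 → not met
11. proficiency testing failures in the past year 3 > 2 → not met
12. CLIA inspection 107 days ago vs limit 120 → met
Not met: 1, 2, 3, 4, 5, 6, 7, 8, 9, 10, 11

1, 2, 3, 4, 5, 6, 7, 8, 9, 10, 11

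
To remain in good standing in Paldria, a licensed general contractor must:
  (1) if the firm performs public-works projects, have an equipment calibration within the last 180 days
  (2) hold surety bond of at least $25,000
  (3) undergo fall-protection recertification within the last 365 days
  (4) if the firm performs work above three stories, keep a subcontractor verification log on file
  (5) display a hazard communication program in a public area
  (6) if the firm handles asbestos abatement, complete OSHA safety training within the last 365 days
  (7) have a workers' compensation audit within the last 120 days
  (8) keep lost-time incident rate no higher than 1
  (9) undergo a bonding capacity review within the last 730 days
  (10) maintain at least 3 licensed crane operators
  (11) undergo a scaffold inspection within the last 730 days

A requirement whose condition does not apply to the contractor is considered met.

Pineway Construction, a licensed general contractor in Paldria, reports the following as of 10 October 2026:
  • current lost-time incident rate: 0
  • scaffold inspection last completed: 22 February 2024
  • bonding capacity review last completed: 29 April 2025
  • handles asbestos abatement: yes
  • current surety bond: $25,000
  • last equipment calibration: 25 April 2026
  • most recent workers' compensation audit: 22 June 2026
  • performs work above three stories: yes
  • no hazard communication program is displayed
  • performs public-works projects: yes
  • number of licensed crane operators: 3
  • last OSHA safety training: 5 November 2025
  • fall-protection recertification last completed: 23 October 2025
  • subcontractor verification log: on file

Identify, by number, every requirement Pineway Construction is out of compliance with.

5, 11

1. condition 'performs public-works projects' holds; equipment calibration 168 days ago vs limit 180 → met
2. surety bond $25,000 ≥ $25,000 → met
3. fall-protection recertification 352 days ago vs limit 365 → met
4. condition 'performs work above three stories' holds; subcontractor verification log present → met
5. hazard communication program absent → not met
6. condition 'handles asbestos abatement' holds; OSHA safety training 339 days ago vs limit 365 → met
7. workers' compensation audit 110 days ago vs limit 120 → met
8. lost-time incident rate 0 ≤ 1 → met
9. bonding capacity review 529 days ago vs limit 730 → met
10. licensed crane operators 3 ≥ 3 → met
11. scaffold inspection 961 days ago vs limit 730 → not met
Not met: 5, 11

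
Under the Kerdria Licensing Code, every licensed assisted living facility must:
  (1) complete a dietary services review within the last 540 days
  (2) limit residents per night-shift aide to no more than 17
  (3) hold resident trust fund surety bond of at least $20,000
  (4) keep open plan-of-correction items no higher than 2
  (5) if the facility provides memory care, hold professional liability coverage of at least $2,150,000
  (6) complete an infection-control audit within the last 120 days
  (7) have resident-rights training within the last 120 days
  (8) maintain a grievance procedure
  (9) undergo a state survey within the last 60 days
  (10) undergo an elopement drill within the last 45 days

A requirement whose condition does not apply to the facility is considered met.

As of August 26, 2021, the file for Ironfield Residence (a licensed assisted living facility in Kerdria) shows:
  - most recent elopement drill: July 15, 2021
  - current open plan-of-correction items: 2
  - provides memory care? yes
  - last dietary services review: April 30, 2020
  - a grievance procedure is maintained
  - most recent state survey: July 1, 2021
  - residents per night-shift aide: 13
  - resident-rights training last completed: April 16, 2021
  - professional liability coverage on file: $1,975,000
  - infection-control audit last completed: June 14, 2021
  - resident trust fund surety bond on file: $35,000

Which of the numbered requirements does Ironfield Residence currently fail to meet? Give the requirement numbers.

5, 7

1. dietary services review 483 days ago vs limit 540 → met
2. residents per night-shift aide 13 ≤ 17 → met
3. resident trust fund surety bond $35,000 ≥ $20,000 → met
4. open plan-of-correction items 2 ≤ 2 → met
5. condition 'provides memory care' holds; professional liability coverage $1,975,000 < $2,150,000 → not met
6. infection-control audit 73 days ago vs limit 120 → met
7. resident-rights training 132 days ago vs limit 120 → not met
8. grievance procedure present → met
9. state survey 56 days ago vs limit 60 → met
10. elopement drill 42 days ago vs limit 45 → met
Not met: 5, 7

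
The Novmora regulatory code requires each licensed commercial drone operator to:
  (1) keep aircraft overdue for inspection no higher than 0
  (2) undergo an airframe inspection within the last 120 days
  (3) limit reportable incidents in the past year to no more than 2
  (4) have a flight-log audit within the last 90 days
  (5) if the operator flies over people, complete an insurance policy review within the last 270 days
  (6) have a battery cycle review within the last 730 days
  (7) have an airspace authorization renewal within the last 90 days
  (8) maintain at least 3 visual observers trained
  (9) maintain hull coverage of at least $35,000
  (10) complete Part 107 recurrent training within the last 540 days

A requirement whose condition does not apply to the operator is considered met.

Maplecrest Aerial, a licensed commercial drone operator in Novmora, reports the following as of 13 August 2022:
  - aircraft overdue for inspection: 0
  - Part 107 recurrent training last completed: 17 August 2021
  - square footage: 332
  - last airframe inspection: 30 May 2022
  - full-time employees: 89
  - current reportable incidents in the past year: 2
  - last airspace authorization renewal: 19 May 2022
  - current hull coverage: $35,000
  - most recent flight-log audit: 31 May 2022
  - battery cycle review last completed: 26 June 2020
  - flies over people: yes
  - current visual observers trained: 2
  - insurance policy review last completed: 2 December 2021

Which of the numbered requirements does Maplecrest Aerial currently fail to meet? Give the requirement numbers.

6, 8

1. aircraft overdue for inspection 0 ≤ 0 → met
2. airframe inspection 75 days ago vs limit 120 → met
3. reportable incidents in the past year 2 ≤ 2 → met
4. flight-log audit 74 days ago vs limit 90 → met
5. condition 'flies over people' holds; insurance policy review 254 days ago vs limit 270 → met
6. battery cycle review 778 days ago vs limit 730 → not met
7. airspace authorization renewal 86 days ago vs limit 90 → met
8. visual observers trained 2 < 3 → not met
9. hull coverage $35,000 ≥ $35,000 → met
10. Part 107 recurrent training 361 days ago vs limit 540 → met
Not met: 6, 8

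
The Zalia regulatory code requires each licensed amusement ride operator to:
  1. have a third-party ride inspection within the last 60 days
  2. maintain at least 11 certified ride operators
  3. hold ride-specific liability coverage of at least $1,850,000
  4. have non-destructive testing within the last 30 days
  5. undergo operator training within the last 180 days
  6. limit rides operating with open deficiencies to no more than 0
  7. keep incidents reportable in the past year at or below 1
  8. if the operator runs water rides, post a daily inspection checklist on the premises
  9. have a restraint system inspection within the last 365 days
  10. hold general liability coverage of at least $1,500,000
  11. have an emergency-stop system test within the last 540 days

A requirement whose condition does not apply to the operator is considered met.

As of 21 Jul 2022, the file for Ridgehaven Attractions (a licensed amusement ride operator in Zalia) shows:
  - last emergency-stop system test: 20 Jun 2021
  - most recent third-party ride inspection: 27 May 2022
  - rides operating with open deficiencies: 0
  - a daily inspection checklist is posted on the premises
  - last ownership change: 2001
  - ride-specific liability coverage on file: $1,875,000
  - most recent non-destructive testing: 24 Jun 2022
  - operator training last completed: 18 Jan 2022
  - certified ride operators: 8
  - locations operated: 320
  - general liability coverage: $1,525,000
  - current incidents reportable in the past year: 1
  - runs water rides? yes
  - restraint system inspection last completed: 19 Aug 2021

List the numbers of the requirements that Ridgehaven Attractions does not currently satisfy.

2, 5

1. third-party ride inspection 55 days ago vs limit 60 → met
2. certified ride operators 8 < 11 → not met
3. ride-specific liability coverage $1,875,000 ≥ $1,850,000 → met
4. non-destructive testing 27 days ago vs limit 30 → met
5. operator training 184 days ago vs limit 180 → not met
6. rides operating with open deficiencies 0 ≤ 0 → met
7. incidents reportable in the past year 1 ≤ 1 → met
8. condition 'runs water rides' holds; daily inspection checklist present → met
9. restraint system inspection 336 days ago vs limit 365 → met
10. general liability coverage $1,525,000 ≥ $1,500,000 → met
11. emergency-stop system test 396 days ago vs limit 540 → met
Not met: 2, 5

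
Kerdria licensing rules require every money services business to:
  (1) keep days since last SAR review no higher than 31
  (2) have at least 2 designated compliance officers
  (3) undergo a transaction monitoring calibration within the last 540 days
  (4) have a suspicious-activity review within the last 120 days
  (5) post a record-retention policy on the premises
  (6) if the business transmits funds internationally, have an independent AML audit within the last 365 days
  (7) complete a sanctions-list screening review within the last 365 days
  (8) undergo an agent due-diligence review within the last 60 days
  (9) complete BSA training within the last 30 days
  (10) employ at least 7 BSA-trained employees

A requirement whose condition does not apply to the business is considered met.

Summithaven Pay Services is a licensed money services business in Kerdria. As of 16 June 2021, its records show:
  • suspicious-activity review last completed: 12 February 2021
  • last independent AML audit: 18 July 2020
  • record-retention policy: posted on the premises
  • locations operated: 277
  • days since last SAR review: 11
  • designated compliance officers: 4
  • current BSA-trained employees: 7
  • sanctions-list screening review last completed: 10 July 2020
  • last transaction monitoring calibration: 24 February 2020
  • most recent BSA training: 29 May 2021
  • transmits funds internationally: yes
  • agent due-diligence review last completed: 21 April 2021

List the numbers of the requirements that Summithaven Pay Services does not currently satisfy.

1. days since last SAR review 11 ≤ 31 → met
2. designated compliance officers 4 ≥ 2 → met
3. transaction monitoring calibration 478 days ago vs limit 540 → met
4. suspicious-activity review 124 days ago vs limit 120 → not met
5. record-retention policy present → met
6. condition 'transmits funds internationally' holds; independent AML audit 333 days ago vs limit 365 → met
7. sanctions-list screening review 341 days ago vs limit 365 → met
8. agent due-diligence review 56 days ago vs limit 60 → met
9. BSA training 18 days ago vs limit 30 → met
10. BSA-trained employees 7 ≥ 7 → met
Not met: 4

4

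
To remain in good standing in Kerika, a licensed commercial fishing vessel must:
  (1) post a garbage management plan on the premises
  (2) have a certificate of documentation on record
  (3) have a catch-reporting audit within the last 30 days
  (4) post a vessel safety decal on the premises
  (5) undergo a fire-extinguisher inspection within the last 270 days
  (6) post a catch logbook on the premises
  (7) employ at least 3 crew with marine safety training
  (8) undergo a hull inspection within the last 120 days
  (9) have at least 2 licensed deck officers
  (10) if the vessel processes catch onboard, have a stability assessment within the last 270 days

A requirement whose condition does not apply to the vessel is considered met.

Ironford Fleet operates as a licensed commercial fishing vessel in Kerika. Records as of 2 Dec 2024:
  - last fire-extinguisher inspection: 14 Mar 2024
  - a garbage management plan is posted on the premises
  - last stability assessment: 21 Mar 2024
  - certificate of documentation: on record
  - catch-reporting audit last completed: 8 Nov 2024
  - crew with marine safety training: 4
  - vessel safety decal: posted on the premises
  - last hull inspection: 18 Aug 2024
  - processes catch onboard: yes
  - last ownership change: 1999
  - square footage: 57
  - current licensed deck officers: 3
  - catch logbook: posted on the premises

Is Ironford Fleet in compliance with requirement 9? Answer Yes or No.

Yes

9. licensed deck officers 3 ≥ 2 → met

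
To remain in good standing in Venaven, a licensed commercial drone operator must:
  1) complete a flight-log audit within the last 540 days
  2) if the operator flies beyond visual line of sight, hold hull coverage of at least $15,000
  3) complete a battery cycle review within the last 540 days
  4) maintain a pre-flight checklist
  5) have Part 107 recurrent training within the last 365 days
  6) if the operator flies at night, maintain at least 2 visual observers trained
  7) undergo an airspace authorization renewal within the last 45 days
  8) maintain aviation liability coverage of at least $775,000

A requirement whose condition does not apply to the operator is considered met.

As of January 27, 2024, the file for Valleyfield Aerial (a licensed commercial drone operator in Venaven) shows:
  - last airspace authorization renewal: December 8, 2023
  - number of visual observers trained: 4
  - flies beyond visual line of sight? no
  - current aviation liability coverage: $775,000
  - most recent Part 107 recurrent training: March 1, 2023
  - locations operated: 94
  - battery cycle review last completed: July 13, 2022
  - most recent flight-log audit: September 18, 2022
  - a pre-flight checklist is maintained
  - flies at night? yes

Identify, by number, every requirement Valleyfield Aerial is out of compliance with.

1. flight-log audit 496 days ago vs limit 540 → met
2. condition 'flies beyond visual line of sight' does not hold → requirement n/a → met
3. battery cycle review 563 days ago vs limit 540 → not met
4. pre-flight checklist present → met
5. Part 107 recurrent training 332 days ago vs limit 365 → met
6. condition 'flies at night' holds; visual observers trained 4 ≥ 2 → met
7. airspace authorization renewal 50 days ago vs limit 45 → not met
8. aviation liability coverage $775,000 ≥ $775,000 → met
Not met: 3, 7

3, 7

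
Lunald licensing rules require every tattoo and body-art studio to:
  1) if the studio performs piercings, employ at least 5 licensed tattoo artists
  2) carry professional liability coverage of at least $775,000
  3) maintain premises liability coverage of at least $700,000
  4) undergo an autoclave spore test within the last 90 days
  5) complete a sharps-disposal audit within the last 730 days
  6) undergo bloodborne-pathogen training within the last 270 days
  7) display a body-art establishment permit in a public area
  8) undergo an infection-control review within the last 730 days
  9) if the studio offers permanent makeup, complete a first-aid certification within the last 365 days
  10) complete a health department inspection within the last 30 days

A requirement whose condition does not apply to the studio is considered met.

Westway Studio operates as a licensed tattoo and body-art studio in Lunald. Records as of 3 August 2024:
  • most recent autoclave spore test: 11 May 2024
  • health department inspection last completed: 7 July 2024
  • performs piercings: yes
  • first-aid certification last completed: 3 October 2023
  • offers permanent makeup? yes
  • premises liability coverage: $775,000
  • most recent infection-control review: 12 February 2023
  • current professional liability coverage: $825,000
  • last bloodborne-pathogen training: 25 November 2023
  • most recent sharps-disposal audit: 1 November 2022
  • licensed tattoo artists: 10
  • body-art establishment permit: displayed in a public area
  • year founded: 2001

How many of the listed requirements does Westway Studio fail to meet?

0

1. condition 'performs piercings' holds; licensed tattoo artists 10 ≥ 5 → met
2. professional liability coverage $825,000 ≥ $775,000 → met
3. premises liability coverage $775,000 ≥ $700,000 → met
4. autoclave spore test 84 days ago vs limit 90 → met
5. sharps-disposal audit 641 days ago vs limit 730 → met
6. bloodborne-pathogen training 252 days ago vs limit 270 → met
7. body-art establishment permit present → met
8. infection-control review 538 days ago vs limit 730 → met
9. condition 'offers permanent makeup' holds; first-aid certification 305 days ago vs limit 365 → met
10. health department inspection 27 days ago vs limit 30 → met
Not met: 0 of 10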